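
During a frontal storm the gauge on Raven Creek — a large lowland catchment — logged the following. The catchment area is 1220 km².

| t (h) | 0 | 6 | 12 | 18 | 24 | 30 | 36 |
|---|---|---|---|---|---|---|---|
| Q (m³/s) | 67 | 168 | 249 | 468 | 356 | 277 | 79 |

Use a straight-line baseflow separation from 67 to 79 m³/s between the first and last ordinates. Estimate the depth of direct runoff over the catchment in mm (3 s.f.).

Direct runoff: 0.00, 99.00, 178.00, 395.00, 281.00, 200.00, 0.00 m³/s; ΣQ_DR = 1153 m³/s.
V = ΣQ_DR · Δt = 1153 × 21600 s = 2.490 × 10^7 m³.
Over A = 1220 km², depth = V / A = 20.4 mm.

d ≈ 20.4 mm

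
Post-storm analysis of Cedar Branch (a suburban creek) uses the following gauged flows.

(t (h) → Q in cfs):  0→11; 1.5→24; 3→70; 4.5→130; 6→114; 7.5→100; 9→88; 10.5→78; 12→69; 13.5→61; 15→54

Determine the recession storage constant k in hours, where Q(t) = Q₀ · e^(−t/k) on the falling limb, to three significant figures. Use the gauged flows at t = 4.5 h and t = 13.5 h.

k ≈ 11.9 h

On the falling limb, Q drops from 130 to 61 cfs between t = 4.5 h and t = 13.5 h (Δt = 9 h).
k = −Δt / ln(Q₂/Q₁) = −9 / ln(61/130) = 11.9 h.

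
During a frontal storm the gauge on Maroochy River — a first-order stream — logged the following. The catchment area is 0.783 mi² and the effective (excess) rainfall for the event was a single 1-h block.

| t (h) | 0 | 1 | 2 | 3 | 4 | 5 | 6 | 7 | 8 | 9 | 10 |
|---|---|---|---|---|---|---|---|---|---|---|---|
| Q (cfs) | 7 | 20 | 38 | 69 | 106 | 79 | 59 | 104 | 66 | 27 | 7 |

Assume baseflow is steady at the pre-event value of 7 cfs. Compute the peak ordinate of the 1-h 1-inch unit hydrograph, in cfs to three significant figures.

U_p ≈ 99.1 cfs

Direct runoff: 0.0, 13.0, 31.0, 62.0, 99.0, 72.0, 52.0, 97.0, 59.0, 20.0, 0.0 cfs; ΣQ_DR = 505.0 cfs, peak = 99.0 cfs.
Runoff depth d = ΣQ_DR·Δt / A = 505.0 × 3600 / (0.783 mi²) = 0.9994 in.
The 1-inch UH is the DRH scaled by (1 in)/d, so U_p = 99.0 × 1/0.9994 = 99.1 cfs.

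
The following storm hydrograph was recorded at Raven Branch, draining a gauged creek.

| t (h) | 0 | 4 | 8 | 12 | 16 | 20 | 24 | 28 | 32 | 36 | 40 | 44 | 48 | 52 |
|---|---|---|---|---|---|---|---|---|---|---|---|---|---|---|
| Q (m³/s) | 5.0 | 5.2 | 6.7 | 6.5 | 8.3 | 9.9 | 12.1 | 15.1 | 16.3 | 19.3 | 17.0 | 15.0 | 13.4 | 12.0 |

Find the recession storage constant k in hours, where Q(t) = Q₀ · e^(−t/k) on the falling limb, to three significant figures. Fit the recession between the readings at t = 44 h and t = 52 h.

On the falling limb, Q drops from 15.0 to 12.0 m³/s between t = 44 h and t = 52 h (Δt = 8 h).
k = −Δt / ln(Q₂/Q₁) = −8 / ln(12.0/15.0) = 35.9 h.

k ≈ 35.9 h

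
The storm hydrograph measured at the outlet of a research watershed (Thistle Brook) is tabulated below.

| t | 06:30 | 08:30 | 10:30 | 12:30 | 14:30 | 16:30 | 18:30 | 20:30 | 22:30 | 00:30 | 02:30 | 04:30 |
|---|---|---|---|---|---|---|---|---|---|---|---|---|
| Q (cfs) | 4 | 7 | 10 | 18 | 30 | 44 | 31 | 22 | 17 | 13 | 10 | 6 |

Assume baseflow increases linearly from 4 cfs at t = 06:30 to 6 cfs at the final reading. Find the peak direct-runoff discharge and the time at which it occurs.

Q_p = 39.09 cfs at t = 16:30

Subtracting baseflow gives direct-runoff ordinates: 0.00, 2.82, 5.64, 13.45, 25.27, 39.09, 25.91, 16.73, 11.55, 7.36, 4.18, 0.00 cfs.
The maximum is 39.09 cfs, occurring at the reading for t = 16:30.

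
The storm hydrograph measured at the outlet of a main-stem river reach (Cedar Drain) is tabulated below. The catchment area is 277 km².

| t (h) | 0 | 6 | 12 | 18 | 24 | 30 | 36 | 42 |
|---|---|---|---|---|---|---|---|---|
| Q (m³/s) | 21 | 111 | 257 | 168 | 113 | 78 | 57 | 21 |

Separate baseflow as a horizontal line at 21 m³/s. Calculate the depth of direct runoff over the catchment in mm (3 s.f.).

d ≈ 51.3 mm

Direct runoff: 0.0, 90.0, 236.0, 147.0, 92.0, 57.0, 36.0, 0.0 m³/s; ΣQ_DR = 658.0 m³/s.
V = ΣQ_DR · Δt = 658.0 × 21600 s = 1.421 × 10^7 m³.
Over A = 277 km², depth = V / A = 51.3 mm.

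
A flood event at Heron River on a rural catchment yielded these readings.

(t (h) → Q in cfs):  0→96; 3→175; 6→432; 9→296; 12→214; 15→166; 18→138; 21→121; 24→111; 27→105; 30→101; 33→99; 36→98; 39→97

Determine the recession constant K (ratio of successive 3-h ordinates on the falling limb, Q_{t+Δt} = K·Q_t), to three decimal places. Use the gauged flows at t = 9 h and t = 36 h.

Using the recession-limb readings at t = 9 h and t = 36 h: Q falls from 296 to 98 cfs over 9 intervals.
K = (Q₂/Q₁)^(1/9) = (98/296)^(1/9) = 0.884.

K ≈ 0.884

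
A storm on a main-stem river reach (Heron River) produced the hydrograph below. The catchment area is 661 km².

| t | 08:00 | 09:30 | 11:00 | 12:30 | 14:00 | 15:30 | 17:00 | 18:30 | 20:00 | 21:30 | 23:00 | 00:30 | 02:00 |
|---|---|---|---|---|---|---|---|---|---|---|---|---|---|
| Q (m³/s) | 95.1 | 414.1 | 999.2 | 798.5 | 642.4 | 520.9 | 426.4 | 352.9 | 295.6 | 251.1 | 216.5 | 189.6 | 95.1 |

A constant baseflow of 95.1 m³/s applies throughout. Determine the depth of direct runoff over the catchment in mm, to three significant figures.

Direct runoff: 0.0, 319.0, 904.1, 703.4, 547.3, 425.8, 331.3, 257.8, 200.5, 156.0, 121.4, 94.5, 0.0 m³/s; ΣQ_DR = 4061 m³/s.
V = ΣQ_DR · Δt = 4061 × 5400 s = 2.193 × 10^7 m³.
Over A = 661 km², depth = V / A = 33.2 mm.

d ≈ 33.2 mm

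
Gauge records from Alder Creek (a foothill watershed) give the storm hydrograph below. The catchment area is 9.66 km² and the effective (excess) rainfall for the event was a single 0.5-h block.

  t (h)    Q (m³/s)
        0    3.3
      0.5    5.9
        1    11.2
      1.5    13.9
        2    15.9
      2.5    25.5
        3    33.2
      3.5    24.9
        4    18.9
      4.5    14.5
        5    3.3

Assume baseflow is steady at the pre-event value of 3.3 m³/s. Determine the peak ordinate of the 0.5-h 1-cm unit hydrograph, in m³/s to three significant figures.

U_p ≈ 12.0 m³/s

Direct runoff: 0.0, 2.6, 7.9, 10.6, 12.6, 22.2, 29.9, 21.6, 15.6, 11.2, 0.0 m³/s; ΣQ_DR = 134.2 m³/s, peak = 29.9 m³/s.
Runoff depth d = ΣQ_DR·Δt / A = 134.2 × 1800 / (9.66 km²) = 25.01 mm.
The 1-cm UH is the DRH scaled by (10 mm)/d, so U_p = 29.9 × 10/25.01 = 12.0 m³/s.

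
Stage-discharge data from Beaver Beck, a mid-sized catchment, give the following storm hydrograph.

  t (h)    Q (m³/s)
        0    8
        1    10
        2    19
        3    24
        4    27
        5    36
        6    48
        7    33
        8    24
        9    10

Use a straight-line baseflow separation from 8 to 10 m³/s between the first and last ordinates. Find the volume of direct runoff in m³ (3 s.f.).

Direct-runoff ordinates (Q − Q_b): 0.00, 1.78, 10.56, 15.33, 18.11, 26.89, 38.67, 23.44, 14.22, 0.00 m³/s.
ΣQ_DR = 149.0 m³/s.
With Δt = 1 h = 3600 s, V = ΣQ_DR · Δt = 149.0 × 3600 = 5.36 × 10^5 m³.

V ≈ 5.36 × 10^5 m³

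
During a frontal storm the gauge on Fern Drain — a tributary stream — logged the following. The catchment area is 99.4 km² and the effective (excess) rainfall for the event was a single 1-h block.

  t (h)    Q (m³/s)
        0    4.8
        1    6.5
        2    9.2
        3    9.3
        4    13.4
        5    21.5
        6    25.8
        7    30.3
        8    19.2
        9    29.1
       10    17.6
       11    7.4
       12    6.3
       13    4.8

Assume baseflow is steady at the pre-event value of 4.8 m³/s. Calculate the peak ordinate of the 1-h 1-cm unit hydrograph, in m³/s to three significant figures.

U_p ≈ 51.0 m³/s

Direct runoff: 0.0, 1.7, 4.4, 4.5, 8.6, 16.7, 21.0, 25.5, 14.4, 24.3, 12.8, 2.6, 1.5, 0.0 m³/s; ΣQ_DR = 138.0 m³/s, peak = 25.5 m³/s.
Runoff depth d = ΣQ_DR·Δt / A = 138.0 × 3600 / (99.4 km²) = 4.998 mm.
The 1-cm UH is the DRH scaled by (10 mm)/d, so U_p = 25.5 × 10/4.998 = 51.0 m³/s.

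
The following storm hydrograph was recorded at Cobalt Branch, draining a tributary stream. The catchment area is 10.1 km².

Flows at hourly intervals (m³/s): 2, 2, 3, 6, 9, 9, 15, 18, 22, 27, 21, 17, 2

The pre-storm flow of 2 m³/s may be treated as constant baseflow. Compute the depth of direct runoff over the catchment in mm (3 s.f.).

d ≈ 45.3 mm

Direct runoff: 0.0, 0.0, 1.0, 4.0, 7.0, 7.0, 13.0, 16.0, 20.0, 25.0, 19.0, 15.0, 0.0 m³/s; ΣQ_DR = 127.0 m³/s.
V = ΣQ_DR · Δt = 127.0 × 3600 s = 4.572 × 10^5 m³.
Over A = 10.1 km², depth = V / A = 45.3 mm.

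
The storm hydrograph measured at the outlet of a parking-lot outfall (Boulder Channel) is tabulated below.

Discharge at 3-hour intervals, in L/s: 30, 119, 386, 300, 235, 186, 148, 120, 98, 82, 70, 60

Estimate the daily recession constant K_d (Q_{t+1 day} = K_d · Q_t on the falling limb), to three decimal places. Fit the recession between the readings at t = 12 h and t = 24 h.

Between t = 12 h and t = 24 h the flow falls from 235 to 98 L/s over 4×3 h = 12 h.
Per-interval ratio K = (98/235)^(1/4) = 0.8036; K_d = K^(24/3) = 0.174.

K_d ≈ 0.174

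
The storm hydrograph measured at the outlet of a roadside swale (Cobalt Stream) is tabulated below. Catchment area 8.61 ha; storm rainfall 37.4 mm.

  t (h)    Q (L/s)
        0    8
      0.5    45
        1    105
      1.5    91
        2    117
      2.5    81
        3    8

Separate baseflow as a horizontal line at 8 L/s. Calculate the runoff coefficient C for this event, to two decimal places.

C ≈ 0.22

ΣQ_DR = 399.0 L/s; V = ΣQ_DR·Δt = 7.182 × 10^5 L.
Runoff depth d = V / A = 8.341 mm.
C = d / P = 8.341 / 37.4 = 0.22.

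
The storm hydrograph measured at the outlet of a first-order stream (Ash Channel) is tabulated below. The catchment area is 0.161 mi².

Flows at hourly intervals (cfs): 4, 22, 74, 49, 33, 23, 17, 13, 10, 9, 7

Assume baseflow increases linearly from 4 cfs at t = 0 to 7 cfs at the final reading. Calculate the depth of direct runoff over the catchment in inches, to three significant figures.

Direct runoff: 0.00, 17.70, 69.40, 44.10, 27.80, 17.50, 11.20, 6.90, 3.60, 2.30, 0.00 cfs; ΣQ_DR = 200.5 cfs.
V = ΣQ_DR · Δt = 200.5 × 3600 s = 7.218 × 10^5 ft³.
Over A = 0.161 mi², depth = V / A = 1.93 in.

d ≈ 1.93 in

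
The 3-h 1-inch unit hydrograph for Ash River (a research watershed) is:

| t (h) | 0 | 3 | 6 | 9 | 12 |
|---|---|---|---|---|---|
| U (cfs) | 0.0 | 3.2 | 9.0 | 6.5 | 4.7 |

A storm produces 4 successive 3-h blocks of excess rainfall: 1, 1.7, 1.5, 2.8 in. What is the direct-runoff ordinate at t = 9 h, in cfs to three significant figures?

Q ≈ 26.6 cfs

By discrete convolution, Q_j = Σ (P_i / 1 in) · U_{j−i}.
At t = 9 h (j=3): Q = (1/1)·6.5 + (1.7/1)·9.0 + (1.5/1)·3.2 + (2.8/1)·0.0 = 26.6 cfs.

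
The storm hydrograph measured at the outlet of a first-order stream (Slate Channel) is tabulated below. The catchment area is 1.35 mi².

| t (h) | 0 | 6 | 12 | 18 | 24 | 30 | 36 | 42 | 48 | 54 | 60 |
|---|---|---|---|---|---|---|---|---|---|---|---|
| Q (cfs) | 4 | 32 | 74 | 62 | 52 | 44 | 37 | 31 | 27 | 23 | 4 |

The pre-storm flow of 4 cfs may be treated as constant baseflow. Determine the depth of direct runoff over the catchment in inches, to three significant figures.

Direct runoff: 0.0, 28.0, 70.0, 58.0, 48.0, 40.0, 33.0, 27.0, 23.0, 19.0, 0.0 cfs; ΣQ_DR = 346.0 cfs.
V = ΣQ_DR · Δt = 346.0 × 21600 s = 7.474 × 10^6 ft³.
Over A = 1.35 mi², depth = V / A = 2.38 in.

d ≈ 2.38 in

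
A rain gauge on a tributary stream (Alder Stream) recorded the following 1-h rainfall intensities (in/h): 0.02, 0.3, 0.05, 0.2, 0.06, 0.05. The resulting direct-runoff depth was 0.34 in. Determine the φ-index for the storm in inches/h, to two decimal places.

φ ≈ 0.08 in/h

Only the 2 blocks with intensity above φ contribute runoff: 0.3, 0.2 in/h.
Σ(I−φ)·Δt = d  ⇒  (0.3+0.2 − 2φ)·1 = 0.34
φ = (0.5000 − 0.34/1) / 2 = 0.08 in/h.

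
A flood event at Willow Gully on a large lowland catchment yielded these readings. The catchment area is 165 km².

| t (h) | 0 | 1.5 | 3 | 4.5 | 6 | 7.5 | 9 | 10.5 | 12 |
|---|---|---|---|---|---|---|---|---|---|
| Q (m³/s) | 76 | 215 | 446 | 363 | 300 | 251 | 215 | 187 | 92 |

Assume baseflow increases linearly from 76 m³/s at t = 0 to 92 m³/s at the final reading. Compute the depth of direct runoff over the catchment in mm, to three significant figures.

Direct runoff: 0.00, 137.00, 366.00, 281.00, 216.00, 165.00, 127.00, 97.00, 0.00 m³/s; ΣQ_DR = 1389 m³/s.
V = ΣQ_DR · Δt = 1389 × 5400 s = 7.501 × 10^6 m³.
Over A = 165 km², depth = V / A = 45.5 mm.

d ≈ 45.5 mm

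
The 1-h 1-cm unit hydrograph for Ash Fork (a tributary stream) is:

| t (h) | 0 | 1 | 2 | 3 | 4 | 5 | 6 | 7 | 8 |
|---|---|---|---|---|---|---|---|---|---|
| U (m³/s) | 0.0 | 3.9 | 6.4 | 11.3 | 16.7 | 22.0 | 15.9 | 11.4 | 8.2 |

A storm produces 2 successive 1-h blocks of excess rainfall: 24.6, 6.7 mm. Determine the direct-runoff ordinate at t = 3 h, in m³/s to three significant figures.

Q ≈ 32.1 m³/s

By discrete convolution, Q_j = Σ (P_i / 10 mm) · U_{j−i}.
At t = 3 h (j=3): Q = (24.6/10)·11.3 + (6.7/10)·6.4 = 32.1 m³/s.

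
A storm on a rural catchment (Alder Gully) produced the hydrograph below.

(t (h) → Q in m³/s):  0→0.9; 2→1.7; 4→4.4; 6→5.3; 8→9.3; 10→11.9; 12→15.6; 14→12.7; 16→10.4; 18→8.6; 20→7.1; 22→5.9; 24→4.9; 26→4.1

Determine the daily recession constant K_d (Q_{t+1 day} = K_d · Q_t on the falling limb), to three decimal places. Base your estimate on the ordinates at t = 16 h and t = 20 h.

K_d ≈ 0.101

Between t = 16 h and t = 20 h the flow falls from 10.4 to 7.1 m³/s over 2×2 h = 4 h.
Per-interval ratio K = (7.1/10.4)^(1/2) = 0.8263; K_d = K^(24/2) = 0.101.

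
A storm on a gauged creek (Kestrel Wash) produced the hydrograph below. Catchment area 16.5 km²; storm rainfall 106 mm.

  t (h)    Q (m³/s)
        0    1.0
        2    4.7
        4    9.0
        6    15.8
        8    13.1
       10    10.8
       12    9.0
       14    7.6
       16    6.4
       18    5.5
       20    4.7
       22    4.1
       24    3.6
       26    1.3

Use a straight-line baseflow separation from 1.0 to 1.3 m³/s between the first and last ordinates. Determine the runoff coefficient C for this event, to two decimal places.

C ≈ 0.33

ΣQ_DR = 80.50 m³/s; V = ΣQ_DR·Δt = 5.796 × 10^5 m³.
Runoff depth d = V / A = 35.13 mm.
C = d / P = 35.13 / 106 = 0.33.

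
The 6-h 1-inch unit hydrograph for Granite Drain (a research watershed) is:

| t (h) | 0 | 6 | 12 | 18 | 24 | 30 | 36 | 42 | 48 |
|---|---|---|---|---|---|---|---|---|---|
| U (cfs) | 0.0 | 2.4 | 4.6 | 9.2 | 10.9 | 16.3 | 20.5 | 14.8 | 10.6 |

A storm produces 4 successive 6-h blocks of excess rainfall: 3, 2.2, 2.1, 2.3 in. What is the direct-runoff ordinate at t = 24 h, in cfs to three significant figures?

Q ≈ 68.1 cfs

By discrete convolution, Q_j = Σ (P_i / 1 in) · U_{j−i}.
At t = 24 h (j=4): Q = (3/1)·10.9 + (2.2/1)·9.2 + (2.1/1)·4.6 + (2.3/1)·2.4 = 68.1 cfs.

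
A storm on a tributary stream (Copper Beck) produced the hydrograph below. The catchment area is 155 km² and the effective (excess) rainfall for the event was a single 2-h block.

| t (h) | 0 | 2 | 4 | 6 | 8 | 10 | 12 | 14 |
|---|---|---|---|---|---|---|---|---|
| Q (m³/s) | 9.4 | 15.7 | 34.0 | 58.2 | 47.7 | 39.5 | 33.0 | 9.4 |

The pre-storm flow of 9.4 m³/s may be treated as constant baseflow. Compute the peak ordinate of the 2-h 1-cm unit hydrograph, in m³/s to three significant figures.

U_p ≈ 61.2 m³/s

Direct runoff: 0.0, 6.3, 24.6, 48.8, 38.3, 30.1, 23.6, 0.0 m³/s; ΣQ_DR = 171.7 m³/s, peak = 48.8 m³/s.
Runoff depth d = ΣQ_DR·Δt / A = 171.7 × 7200 / (155 km²) = 7.976 mm.
The 1-cm UH is the DRH scaled by (10 mm)/d, so U_p = 48.8 × 10/7.976 = 61.2 m³/s.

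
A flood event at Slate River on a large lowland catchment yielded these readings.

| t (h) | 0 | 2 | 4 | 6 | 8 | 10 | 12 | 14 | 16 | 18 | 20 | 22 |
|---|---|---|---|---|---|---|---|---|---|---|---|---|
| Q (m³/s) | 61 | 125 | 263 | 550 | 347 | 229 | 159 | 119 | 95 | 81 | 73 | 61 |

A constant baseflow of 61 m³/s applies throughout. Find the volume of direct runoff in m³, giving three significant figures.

Direct-runoff ordinates (Q − Q_b): 0.0, 64.0, 202.0, 489.0, 286.0, 168.0, 98.0, 58.0, 34.0, 20.0, 12.0, 0.0 m³/s.
ΣQ_DR = 1431 m³/s.
With Δt = 2 h = 7200 s, V = ΣQ_DR · Δt = 1431 × 7200 = 1.03 × 10^7 m³.

V ≈ 1.03 × 10^7 m³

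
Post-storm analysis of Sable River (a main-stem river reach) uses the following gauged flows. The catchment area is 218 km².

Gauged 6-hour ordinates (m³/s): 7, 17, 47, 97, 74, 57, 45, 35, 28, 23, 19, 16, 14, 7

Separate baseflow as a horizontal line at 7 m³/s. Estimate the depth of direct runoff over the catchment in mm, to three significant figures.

Direct runoff: 0.0, 10.0, 40.0, 90.0, 67.0, 50.0, 38.0, 28.0, 21.0, 16.0, 12.0, 9.0, 7.0, 0.0 m³/s; ΣQ_DR = 388.0 m³/s.
V = ΣQ_DR · Δt = 388.0 × 21600 s = 8.381 × 10^6 m³.
Over A = 218 km², depth = V / A = 38.4 mm.

d ≈ 38.4 mm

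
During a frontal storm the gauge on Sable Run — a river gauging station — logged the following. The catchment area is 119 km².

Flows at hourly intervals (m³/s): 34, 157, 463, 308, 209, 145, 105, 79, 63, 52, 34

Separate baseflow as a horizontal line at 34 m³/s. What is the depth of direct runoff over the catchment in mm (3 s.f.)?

Direct runoff: 0.0, 123.0, 429.0, 274.0, 175.0, 111.0, 71.0, 45.0, 29.0, 18.0, 0.0 m³/s; ΣQ_DR = 1275 m³/s.
V = ΣQ_DR · Δt = 1275 × 3600 s = 4.590 × 10^6 m³.
Over A = 119 km², depth = V / A = 38.6 mm.

d ≈ 38.6 mm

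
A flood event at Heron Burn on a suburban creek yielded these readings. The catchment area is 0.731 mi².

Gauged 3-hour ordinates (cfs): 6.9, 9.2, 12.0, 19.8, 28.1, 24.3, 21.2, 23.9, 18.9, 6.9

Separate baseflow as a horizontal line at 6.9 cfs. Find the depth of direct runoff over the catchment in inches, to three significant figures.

d ≈ 0.650 in

Direct runoff: 0.0, 2.3, 5.1, 12.9, 21.2, 17.4, 14.3, 17.0, 12.0, 0.0 cfs; ΣQ_DR = 102.2 cfs.
V = ΣQ_DR · Δt = 102.2 × 10800 s = 1.104 × 10^6 ft³.
Over A = 0.731 mi², depth = V / A = 0.650 in.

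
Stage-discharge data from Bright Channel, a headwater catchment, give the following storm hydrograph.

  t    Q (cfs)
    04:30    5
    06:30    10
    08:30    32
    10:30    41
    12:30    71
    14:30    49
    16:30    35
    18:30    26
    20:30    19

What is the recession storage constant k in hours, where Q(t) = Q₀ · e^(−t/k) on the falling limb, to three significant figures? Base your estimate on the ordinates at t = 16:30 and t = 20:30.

k ≈ 6.55 h

On the falling limb, Q drops from 35 to 19 cfs between t = 16:30 and t = 20:30 (Δt = 4 h).
k = −Δt / ln(Q₂/Q₁) = −4 / ln(19/35) = 6.55 h.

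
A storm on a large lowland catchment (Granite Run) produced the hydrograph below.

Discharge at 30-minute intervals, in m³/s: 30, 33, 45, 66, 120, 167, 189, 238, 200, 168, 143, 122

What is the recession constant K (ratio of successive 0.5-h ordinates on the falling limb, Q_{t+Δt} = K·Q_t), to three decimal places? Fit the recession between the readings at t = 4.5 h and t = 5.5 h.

Using the recession-limb readings at t = 4.5 h and t = 5.5 h: Q falls from 168 to 122 m³/s over 2 intervals.
K = (Q₂/Q₁)^(1/2) = (122/168)^(1/2) = 0.852.

K ≈ 0.852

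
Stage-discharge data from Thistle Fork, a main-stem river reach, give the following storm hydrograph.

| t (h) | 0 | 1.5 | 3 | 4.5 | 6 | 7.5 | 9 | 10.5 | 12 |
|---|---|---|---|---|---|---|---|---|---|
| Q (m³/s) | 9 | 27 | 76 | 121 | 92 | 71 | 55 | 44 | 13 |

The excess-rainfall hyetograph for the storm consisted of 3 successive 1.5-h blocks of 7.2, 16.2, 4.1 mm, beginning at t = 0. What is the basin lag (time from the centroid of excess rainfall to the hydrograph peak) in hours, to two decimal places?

t_L ≈ 2.42 h

Centroid of excess rainfall: t_c = Σ P_i·t̄_i / ΣP_i = 2.0809 h (block centres at 0.75, 2.25, 3.75 h).
Hydrograph peak occurs at t = 4.5 h, so basin lag t_L = 4.5 − 2.0809 = 2.42 h.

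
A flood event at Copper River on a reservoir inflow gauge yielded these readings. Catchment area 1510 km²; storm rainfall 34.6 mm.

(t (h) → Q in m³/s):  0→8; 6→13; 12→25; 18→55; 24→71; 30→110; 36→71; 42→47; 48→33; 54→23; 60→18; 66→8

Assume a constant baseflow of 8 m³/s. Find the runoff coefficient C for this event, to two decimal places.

ΣQ_DR = 386.0 m³/s; V = ΣQ_DR·Δt = 8.338 × 10^6 m³.
Runoff depth d = V / A = 5.522 mm.
C = d / P = 5.522 / 34.6 = 0.16.

C ≈ 0.16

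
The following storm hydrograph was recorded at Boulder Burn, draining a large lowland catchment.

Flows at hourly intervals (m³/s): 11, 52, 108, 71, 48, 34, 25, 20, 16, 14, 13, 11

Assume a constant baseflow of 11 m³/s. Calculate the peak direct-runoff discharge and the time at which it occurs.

Q_p = 97.0 m³/s at t = 2 h

Subtracting baseflow gives direct-runoff ordinates: 0.0, 41.0, 97.0, 60.0, 37.0, 23.0, 14.0, 9.0, 5.0, 3.0, 2.0, 0.0 m³/s.
The maximum is 97.0 m³/s, occurring at the reading for t = 2 h.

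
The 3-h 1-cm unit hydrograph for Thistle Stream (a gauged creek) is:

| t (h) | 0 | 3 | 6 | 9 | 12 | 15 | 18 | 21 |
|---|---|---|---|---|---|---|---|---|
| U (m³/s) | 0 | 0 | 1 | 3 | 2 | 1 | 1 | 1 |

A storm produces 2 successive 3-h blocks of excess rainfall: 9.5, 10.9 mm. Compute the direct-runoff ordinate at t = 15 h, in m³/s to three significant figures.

By discrete convolution, Q_j = Σ (P_i / 10 mm) · U_{j−i}.
At t = 15 h (j=5): Q = (9.5/10)·1 + (10.9/10)·2 = 3.13 m³/s.

Q ≈ 3.13 m³/s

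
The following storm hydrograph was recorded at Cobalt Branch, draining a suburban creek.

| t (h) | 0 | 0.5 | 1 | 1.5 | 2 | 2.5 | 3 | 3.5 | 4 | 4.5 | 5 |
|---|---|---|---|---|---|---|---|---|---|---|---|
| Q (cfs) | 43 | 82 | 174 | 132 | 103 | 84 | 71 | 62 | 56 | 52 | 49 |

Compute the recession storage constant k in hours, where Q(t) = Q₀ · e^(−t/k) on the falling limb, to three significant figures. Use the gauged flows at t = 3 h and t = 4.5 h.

On the falling limb, Q drops from 71 to 52 cfs between t = 3 h and t = 4.5 h (Δt = 1.5 h).
k = −Δt / ln(Q₂/Q₁) = −1.5 / ln(52/71) = 4.82 h.

k ≈ 4.82 h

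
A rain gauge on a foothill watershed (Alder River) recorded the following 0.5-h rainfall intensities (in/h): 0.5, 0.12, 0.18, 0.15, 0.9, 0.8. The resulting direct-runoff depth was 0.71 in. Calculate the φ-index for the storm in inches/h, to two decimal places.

φ ≈ 0.26 in/h

Only the 3 blocks with intensity above φ contribute runoff: 0.5, 0.9, 0.8 in/h.
Σ(I−φ)·Δt = d  ⇒  (0.5+0.9+0.8 − 3φ)·0.5 = 0.71
φ = (2.200 − 0.71/0.5) / 3 = 0.26 in/h.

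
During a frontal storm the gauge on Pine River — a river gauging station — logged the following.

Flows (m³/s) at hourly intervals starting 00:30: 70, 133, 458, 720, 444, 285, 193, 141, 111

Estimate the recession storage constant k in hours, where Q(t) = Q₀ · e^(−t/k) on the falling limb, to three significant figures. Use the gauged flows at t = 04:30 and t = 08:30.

On the falling limb, Q drops from 444 to 111 m³/s between t = 04:30 and t = 08:30 (Δt = 4 h).
k = −Δt / ln(Q₂/Q₁) = −4 / ln(111/444) = 2.89 h.

k ≈ 2.89 h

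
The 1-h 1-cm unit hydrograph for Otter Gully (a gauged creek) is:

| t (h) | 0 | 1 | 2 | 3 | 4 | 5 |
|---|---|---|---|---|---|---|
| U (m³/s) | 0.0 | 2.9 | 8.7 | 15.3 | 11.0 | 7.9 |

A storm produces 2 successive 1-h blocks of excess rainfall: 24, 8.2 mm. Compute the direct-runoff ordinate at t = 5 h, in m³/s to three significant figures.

By discrete convolution, Q_j = Σ (P_i / 10 mm) · U_{j−i}.
At t = 5 h (j=5): Q = (24/10)·7.9 + (8.2/10)·11.0 = 28.0 m³/s.

Q ≈ 28.0 m³/s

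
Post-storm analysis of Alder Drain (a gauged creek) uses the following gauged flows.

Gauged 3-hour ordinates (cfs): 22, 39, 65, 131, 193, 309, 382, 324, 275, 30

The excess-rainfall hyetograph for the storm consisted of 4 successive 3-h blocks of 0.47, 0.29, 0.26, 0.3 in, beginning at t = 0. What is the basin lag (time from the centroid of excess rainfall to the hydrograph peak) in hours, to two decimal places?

t_L ≈ 12.61 h

Centroid of excess rainfall: t_c = Σ P_i·t̄_i / ΣP_i = 5.3864 h (block centres at 1.5, 4.5, 7.5, 10.5 h).
Hydrograph peak occurs at t = 18 h, so basin lag t_L = 18 − 5.3864 = 12.61 h.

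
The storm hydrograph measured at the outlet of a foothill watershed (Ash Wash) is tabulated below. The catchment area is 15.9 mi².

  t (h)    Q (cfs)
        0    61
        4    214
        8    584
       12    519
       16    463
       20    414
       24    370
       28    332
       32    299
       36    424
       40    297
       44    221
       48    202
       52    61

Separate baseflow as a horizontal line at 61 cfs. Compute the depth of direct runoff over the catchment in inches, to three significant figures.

Direct runoff: 0.0, 153.0, 523.0, 458.0, 402.0, 353.0, 309.0, 271.0, 238.0, 363.0, 236.0, 160.0, 141.0, 0.0 cfs; ΣQ_DR = 3607 cfs.
V = ΣQ_DR · Δt = 3607 × 14400 s = 5.194 × 10^7 ft³.
Over A = 15.9 mi², depth = V / A = 1.41 in.

d ≈ 1.41 in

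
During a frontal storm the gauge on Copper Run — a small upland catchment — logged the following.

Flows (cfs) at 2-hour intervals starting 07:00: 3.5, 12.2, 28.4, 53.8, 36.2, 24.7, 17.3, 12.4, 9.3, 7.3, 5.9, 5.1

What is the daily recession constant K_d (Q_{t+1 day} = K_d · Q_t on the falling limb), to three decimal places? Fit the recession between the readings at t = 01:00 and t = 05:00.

Between t = 01:00 and t = 05:00 the flow falls from 7.3 to 5.1 cfs over 2×2 h = 4 h.
Per-interval ratio K = (5.1/7.3)^(1/2) = 0.8358; K_d = K^(24/2) = 0.116.

K_d ≈ 0.116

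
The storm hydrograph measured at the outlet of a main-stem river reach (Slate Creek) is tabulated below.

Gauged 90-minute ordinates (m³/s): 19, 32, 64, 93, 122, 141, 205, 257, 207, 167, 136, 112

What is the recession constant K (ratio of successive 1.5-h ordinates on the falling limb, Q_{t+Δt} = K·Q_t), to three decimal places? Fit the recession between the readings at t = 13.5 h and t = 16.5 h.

Using the recession-limb readings at t = 13.5 h and t = 16.5 h: Q falls from 167 to 112 m³/s over 2 intervals.
K = (Q₂/Q₁)^(1/2) = (112/167)^(1/2) = 0.819.

K ≈ 0.819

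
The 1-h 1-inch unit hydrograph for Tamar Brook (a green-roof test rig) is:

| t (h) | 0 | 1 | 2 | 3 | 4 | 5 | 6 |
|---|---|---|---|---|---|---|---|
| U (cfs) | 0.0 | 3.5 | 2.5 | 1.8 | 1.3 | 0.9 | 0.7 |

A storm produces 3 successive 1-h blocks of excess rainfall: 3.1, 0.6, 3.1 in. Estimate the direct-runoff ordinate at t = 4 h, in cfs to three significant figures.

By discrete convolution, Q_j = Σ (P_i / 1 in) · U_{j−i}.
At t = 4 h (j=4): Q = (3.1/1)·1.3 + (0.6/1)·1.8 + (3.1/1)·2.5 = 12.9 cfs.

Q ≈ 12.9 cfs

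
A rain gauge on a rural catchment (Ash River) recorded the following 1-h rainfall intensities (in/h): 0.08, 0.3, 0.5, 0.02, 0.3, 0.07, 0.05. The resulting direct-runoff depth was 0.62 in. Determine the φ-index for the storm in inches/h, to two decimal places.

Only the 3 blocks with intensity above φ contribute runoff: 0.3, 0.5, 0.3 in/h.
Σ(I−φ)·Δt = d  ⇒  (0.3+0.5+0.3 − 3φ)·1 = 0.62
φ = (1.100 − 0.62/1) / 3 = 0.16 in/h.

φ ≈ 0.16 in/h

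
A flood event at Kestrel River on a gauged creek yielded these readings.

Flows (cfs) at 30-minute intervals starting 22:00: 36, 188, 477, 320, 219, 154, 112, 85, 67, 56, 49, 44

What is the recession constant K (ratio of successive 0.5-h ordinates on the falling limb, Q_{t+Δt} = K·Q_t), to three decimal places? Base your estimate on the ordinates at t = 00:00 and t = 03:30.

Using the recession-limb readings at t = 00:00 and t = 03:30: Q falls from 219 to 44 cfs over 7 intervals.
K = (Q₂/Q₁)^(1/7) = (44/219)^(1/7) = 0.795.

K ≈ 0.795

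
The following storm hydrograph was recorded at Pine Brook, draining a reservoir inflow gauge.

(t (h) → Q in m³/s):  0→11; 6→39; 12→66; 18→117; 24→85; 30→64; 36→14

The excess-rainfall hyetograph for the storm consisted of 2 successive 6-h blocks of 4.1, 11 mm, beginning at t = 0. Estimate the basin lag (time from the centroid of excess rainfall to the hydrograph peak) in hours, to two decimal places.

Centroid of excess rainfall: t_c = Σ P_i·t̄_i / ΣP_i = 7.3709 h (block centres at 3, 9 h).
Hydrograph peak occurs at t = 18 h, so basin lag t_L = 18 − 7.3709 = 10.63 h.

t_L ≈ 10.63 h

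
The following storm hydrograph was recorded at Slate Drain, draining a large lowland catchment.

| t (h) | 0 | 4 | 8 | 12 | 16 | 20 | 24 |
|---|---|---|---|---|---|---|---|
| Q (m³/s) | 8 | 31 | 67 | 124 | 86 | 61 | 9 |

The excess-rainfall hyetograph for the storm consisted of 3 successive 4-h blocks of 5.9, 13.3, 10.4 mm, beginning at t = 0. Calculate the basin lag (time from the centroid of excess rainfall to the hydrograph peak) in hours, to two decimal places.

t_L ≈ 5.39 h

Centroid of excess rainfall: t_c = Σ P_i·t̄_i / ΣP_i = 6.6081 h (block centres at 2, 6, 10 h).
Hydrograph peak occurs at t = 12 h, so basin lag t_L = 12 − 6.6081 = 5.39 h.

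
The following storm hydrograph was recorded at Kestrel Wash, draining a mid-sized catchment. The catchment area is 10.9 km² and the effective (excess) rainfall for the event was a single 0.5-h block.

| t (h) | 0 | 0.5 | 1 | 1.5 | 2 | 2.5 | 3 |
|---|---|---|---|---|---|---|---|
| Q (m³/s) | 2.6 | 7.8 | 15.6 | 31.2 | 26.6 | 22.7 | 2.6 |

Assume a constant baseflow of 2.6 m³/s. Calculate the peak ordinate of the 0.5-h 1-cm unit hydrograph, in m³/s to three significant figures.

U_p ≈ 19.1 m³/s

Direct runoff: 0.0, 5.2, 13.0, 28.6, 24.0, 20.1, 0.0 m³/s; ΣQ_DR = 90.90 m³/s, peak = 28.6 m³/s.
Runoff depth d = ΣQ_DR·Δt / A = 90.90 × 1800 / (10.9 km²) = 15.01 mm.
The 1-cm UH is the DRH scaled by (10 mm)/d, so U_p = 28.6 × 10/15.01 = 19.1 m³/s.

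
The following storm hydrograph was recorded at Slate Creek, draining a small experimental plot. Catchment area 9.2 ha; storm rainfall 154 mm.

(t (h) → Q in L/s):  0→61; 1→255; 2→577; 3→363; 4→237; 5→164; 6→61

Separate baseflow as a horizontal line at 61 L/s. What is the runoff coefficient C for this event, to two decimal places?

C ≈ 0.33

ΣQ_DR = 1291 L/s; V = ΣQ_DR·Δt = 4.648 × 10^6 L.
Runoff depth d = V / A = 50.52 mm.
C = d / P = 50.52 / 154 = 0.33.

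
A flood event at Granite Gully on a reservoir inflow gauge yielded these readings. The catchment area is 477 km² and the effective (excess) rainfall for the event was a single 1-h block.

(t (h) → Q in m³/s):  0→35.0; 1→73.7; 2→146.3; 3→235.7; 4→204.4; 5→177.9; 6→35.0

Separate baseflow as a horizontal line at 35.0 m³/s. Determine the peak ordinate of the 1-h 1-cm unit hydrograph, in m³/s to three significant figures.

U_p ≈ 401 m³/s

Direct runoff: 0.0, 38.7, 111.3, 200.7, 169.4, 142.9, 0.0 m³/s; ΣQ_DR = 663.0 m³/s, peak = 200.7 m³/s.
Runoff depth d = ΣQ_DR·Δt / A = 663.0 × 3600 / (477 km²) = 5.004 mm.
The 1-cm UH is the DRH scaled by (10 mm)/d, so U_p = 200.7 × 10/5.004 = 401 m³/s.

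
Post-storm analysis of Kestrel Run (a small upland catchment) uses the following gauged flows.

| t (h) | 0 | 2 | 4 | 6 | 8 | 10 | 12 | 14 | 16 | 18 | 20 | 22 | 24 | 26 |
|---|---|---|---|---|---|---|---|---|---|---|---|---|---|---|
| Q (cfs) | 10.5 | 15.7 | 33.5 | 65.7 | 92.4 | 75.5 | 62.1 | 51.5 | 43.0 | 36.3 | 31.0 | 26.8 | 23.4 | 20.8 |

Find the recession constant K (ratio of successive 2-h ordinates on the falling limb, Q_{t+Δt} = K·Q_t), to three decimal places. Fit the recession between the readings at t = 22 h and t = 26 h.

Using the recession-limb readings at t = 22 h and t = 26 h: Q falls from 26.8 to 20.8 cfs over 2 intervals.
K = (Q₂/Q₁)^(1/2) = (20.8/26.8)^(1/2) = 0.881.

K ≈ 0.881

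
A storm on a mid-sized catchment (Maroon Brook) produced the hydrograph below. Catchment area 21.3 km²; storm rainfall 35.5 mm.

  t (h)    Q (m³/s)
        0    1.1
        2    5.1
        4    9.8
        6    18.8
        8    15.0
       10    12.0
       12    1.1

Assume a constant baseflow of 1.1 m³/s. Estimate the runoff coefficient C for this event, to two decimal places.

ΣQ_DR = 55.20 m³/s; V = ΣQ_DR·Δt = 3.974 × 10^5 m³.
Runoff depth d = V / A = 18.66 mm.
C = d / P = 18.66 / 35.5 = 0.53.

C ≈ 0.53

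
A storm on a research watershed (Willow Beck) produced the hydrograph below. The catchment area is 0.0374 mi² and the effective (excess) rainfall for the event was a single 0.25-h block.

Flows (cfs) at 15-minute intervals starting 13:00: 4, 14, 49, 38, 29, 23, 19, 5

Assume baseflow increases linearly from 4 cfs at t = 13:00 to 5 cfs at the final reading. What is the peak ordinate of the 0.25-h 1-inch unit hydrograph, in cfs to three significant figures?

Direct runoff: 0.00, 9.86, 44.71, 33.57, 24.43, 18.29, 14.14, 0.00 cfs; ΣQ_DR = 145.0 cfs, peak = 44.71 cfs.
Runoff depth d = ΣQ_DR·Δt / A = 145.0 × 900 / (0.0374 mi²) = 1.502 in.
The 1-inch UH is the DRH scaled by (1 in)/d, so U_p = 44.71 × 1/1.502 = 29.8 cfs.

U_p ≈ 29.8 cfs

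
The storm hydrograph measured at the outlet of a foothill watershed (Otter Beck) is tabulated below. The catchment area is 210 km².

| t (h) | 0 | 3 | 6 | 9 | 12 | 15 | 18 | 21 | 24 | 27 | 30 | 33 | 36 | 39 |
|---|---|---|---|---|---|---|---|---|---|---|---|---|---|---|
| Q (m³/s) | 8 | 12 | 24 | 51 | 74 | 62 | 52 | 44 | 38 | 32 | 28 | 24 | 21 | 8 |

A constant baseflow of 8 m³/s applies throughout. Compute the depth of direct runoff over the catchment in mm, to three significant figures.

Direct runoff: 0.0, 4.0, 16.0, 43.0, 66.0, 54.0, 44.0, 36.0, 30.0, 24.0, 20.0, 16.0, 13.0, 0.0 m³/s; ΣQ_DR = 366.0 m³/s.
V = ΣQ_DR · Δt = 366.0 × 10800 s = 3.953 × 10^6 m³.
Over A = 210 km², depth = V / A = 18.8 mm.

d ≈ 18.8 mm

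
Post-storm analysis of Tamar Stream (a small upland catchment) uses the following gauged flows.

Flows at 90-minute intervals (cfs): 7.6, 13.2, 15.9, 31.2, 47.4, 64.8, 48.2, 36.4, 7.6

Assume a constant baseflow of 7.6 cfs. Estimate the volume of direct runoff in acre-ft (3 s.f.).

Direct-runoff ordinates (Q − Q_b): 0.0, 5.6, 8.3, 23.6, 39.8, 57.2, 40.6, 28.8, 0.0 cfs.
ΣQ_DR = 203.9 cfs.
With Δt = 1.5 h = 5400 s, V = ΣQ_DR · Δt = 203.9 × 5400 = 1.10 × 10^6 ft³ = 25.3 acre-ft.

V ≈ 25.3 acre-ft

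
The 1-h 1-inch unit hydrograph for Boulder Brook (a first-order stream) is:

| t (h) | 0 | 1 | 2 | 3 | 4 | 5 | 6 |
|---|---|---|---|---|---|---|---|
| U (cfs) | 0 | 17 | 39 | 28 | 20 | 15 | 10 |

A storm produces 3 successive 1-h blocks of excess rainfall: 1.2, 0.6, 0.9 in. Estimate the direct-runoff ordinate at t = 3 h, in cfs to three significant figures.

By discrete convolution, Q_j = Σ (P_i / 1 in) · U_{j−i}.
At t = 3 h (j=3): Q = (1.2/1)·28 + (0.6/1)·39 + (0.9/1)·17 = 72.3 cfs.

Q ≈ 72.3 cfs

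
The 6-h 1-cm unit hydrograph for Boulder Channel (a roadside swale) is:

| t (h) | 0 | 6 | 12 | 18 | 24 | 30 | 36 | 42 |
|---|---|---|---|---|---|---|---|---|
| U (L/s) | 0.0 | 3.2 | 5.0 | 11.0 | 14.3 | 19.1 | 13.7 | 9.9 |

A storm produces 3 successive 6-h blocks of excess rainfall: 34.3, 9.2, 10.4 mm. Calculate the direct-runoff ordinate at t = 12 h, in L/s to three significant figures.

Q ≈ 20.1 L/s

By discrete convolution, Q_j = Σ (P_i / 10 mm) · U_{j−i}.
At t = 12 h (j=2): Q = (34.3/10)·5.0 + (9.2/10)·3.2 + (10.4/10)·0.0 = 20.1 L/s.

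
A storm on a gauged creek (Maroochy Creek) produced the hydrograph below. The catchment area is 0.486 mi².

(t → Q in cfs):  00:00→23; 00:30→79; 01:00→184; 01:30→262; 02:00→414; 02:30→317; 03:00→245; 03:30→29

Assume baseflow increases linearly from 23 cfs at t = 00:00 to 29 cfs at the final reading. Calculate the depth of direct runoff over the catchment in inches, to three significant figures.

d ≈ 2.14 in

Direct runoff: 0.00, 55.14, 159.29, 236.43, 387.57, 289.71, 216.86, 0.00 cfs; ΣQ_DR = 1345 cfs.
V = ΣQ_DR · Δt = 1345 × 1800 s = 2.421 × 10^6 ft³.
Over A = 0.486 mi², depth = V / A = 2.14 in.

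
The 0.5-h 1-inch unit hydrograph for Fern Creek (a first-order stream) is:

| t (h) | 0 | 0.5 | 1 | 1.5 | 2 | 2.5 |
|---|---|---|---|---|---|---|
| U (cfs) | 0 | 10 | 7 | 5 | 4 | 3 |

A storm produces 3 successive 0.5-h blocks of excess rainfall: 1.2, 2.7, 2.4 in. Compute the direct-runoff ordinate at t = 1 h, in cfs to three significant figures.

By discrete convolution, Q_j = Σ (P_i / 1 in) · U_{j−i}.
At t = 1 h (j=2): Q = (1.2/1)·7 + (2.7/1)·10 + (2.4/1)·0 = 35.4 cfs.

Q ≈ 35.4 cfs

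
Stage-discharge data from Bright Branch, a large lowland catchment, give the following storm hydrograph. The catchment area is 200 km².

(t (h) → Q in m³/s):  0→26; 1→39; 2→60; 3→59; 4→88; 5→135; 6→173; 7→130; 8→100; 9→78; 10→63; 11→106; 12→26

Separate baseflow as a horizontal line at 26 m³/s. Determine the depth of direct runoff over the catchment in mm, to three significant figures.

d ≈ 13.4 mm

Direct runoff: 0.0, 13.0, 34.0, 33.0, 62.0, 109.0, 147.0, 104.0, 74.0, 52.0, 37.0, 80.0, 0.0 m³/s; ΣQ_DR = 745.0 m³/s.
V = ΣQ_DR · Δt = 745.0 × 3600 s = 2.682 × 10^6 m³.
Over A = 200 km², depth = V / A = 13.4 mm.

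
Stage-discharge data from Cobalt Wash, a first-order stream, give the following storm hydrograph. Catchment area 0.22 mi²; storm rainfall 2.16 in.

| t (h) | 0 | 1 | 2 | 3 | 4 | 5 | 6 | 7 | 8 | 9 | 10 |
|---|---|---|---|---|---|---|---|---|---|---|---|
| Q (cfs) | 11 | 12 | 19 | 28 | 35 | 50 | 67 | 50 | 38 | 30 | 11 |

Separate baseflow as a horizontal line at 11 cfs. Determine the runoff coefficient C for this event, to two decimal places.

C ≈ 0.75

ΣQ_DR = 230.0 cfs; V = ΣQ_DR·Δt = 8.280 × 10^5 ft³.
Runoff depth d = V / A = 1.620 in.
C = d / P = 1.620 / 2.16 = 0.75.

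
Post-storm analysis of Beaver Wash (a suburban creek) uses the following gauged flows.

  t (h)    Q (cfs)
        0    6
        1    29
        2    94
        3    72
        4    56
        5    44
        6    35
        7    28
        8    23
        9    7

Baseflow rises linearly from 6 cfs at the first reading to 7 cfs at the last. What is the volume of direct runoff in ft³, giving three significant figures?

V ≈ 1.18 × 10^6 ft³

Direct-runoff ordinates (Q − Q_b): 0.00, 22.89, 87.78, 65.67, 49.56, 37.44, 28.33, 21.22, 16.11, 0.00 cfs.
ΣQ_DR = 329.0 cfs.
With Δt = 1 h = 3600 s, V = ΣQ_DR · Δt = 329.0 × 3600 = 1.18 × 10^6 ft³.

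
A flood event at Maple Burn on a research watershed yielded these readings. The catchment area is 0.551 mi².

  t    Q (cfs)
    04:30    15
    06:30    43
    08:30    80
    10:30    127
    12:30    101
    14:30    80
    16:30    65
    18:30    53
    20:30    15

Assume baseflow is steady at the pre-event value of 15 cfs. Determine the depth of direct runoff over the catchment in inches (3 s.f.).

d ≈ 2.50 in

Direct runoff: 0.0, 28.0, 65.0, 112.0, 86.0, 65.0, 50.0, 38.0, 0.0 cfs; ΣQ_DR = 444.0 cfs.
V = ΣQ_DR · Δt = 444.0 × 7200 s = 3.197 × 10^6 ft³.
Over A = 0.551 mi², depth = V / A = 2.50 in.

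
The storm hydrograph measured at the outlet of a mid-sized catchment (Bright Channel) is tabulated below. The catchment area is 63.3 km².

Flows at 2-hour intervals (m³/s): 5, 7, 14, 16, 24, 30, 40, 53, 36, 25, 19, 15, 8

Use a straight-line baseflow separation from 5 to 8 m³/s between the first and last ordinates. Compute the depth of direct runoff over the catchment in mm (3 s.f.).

d ≈ 23.6 mm

Direct runoff: 0.00, 1.75, 8.50, 10.25, 18.00, 23.75, 33.50, 46.25, 29.00, 17.75, 11.50, 7.25, 0.00 m³/s; ΣQ_DR = 207.5 m³/s.
V = ΣQ_DR · Δt = 207.5 × 7200 s = 1.494 × 10^6 m³.
Over A = 63.3 km², depth = V / A = 23.6 mm.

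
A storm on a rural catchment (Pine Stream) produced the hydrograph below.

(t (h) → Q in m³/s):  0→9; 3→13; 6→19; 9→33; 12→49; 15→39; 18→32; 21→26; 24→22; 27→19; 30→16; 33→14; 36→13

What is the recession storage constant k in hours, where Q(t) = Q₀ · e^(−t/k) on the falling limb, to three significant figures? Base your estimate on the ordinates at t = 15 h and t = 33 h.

On the falling limb, Q drops from 39 to 14 m³/s between t = 15 h and t = 33 h (Δt = 18 h).
k = −Δt / ln(Q₂/Q₁) = −18 / ln(14/39) = 17.6 h.

k ≈ 17.6 h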